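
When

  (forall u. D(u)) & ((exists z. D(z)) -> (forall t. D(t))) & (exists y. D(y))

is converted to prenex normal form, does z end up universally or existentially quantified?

Rewrite implications/biconditionals: A → B as ¬A ∨ B.
  (forall u. D(u)) & (~(exists z. D(z)) | (forall t. D(t))) & (exists y. D(y))
Push ¬ through the quantifiers and connectives to reach negation normal form:
  (forall u. D(u)) & ((forall z. ~D(z)) | (forall t. D(t))) & (exists y. D(y))
All bound variables are already distinct, so no renaming is needed.
Pull the quantifiers to the front (each side's bound variable is not free in the other side):
  forall u. forall z. forall t. exists y. (D(u) & (~D(z) | D(t)) & D(y))
The quantifier exists z sits under an odd number of negations (counting the antecedent side of each →), so it flips to forall z.

universal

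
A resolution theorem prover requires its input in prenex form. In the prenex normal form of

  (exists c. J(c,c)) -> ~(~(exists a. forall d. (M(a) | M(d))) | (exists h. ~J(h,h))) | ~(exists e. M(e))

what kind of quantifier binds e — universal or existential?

Rewrite implications/biconditionals: A → B as ¬A ∨ B.
  ~(exists c. J(c,c)) | ~(~(exists a. forall d. (M(a) | M(d))) | (exists h. ~J(h,h))) | ~(exists e. M(e))
Move each ¬ inward, flipping quantifiers it crosses:
  (forall c. ~J(c,c)) | (exists a. forall d. (M(a) | M(d))) & (forall h. J(h,h)) | (forall e. ~M(e))
Pull the quantifiers to the front (each side's bound variable is not free in the other side):
  forall c. exists a. forall d. forall h. forall e. (~J(c,c) | (M(a) | M(d)) & J(h,h) | ~M(e))
The quantifier exists e sits under an odd number of negations (counting the antecedent side of each →), so it flips to forall e.

universal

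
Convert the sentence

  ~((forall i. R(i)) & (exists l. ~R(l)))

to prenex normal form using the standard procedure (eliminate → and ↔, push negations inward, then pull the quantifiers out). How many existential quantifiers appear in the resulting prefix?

1

Move each ¬ inward, flipping quantifiers it crosses:
  (exists i. ~R(i)) | (forall l. R(l))
Extract every quantifier outward, since the variables are now distinct and don't occur free across branches:
  exists i. forall l. (~R(i) | R(l))
The prefix is exists i forall l: 1 universal, 1 existential.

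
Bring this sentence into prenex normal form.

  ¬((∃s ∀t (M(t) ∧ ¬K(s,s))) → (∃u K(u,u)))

Rewrite implications/biconditionals: A → B as ¬A ∨ B.
  ¬(¬(∃s ∀t (M(t) ∧ ¬K(s,s))) ∨ (∃u K(u,u)))
Drive negations inward (¬∀x A ≡ ∃x ¬A, ¬∃x A ≡ ∀x ¬A, De Morgan for ∧/∨):
  (∃s ∀t (M(t) ∧ ¬K(s,s))) ∧ (∀u ¬K(u,u))
All bound variables are already distinct, so no renaming is needed.
Extract every quantifier outward, since the variables are now distinct and don't occur free across branches:
  ∃s ∀t ∀u (M(t) ∧ ¬K(s,s) ∧ ¬K(u,u))

∃s ∀t ∀u (M(t) ∧ ¬K(s,s) ∧ ¬K(u,u))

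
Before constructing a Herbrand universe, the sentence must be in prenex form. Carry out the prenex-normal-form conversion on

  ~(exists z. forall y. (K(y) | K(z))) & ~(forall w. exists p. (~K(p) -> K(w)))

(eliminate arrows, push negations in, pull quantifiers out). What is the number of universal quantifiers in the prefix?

2

Eliminate → and ↔ using ¬ and ∨.
  ~(exists z. forall y. (K(y) | K(z))) & ~(forall w. exists p. (~~K(p) | K(w)))
Drive negations inward (¬∀x A ≡ ∃x ¬A, ¬∃x A ≡ ∀x ¬A, De Morgan for ∧/∨):
  (forall z. exists y. (~K(y) & ~K(z))) & (exists w. forall p. (~K(p) & ~K(w)))
All bound variables are already distinct, so no renaming is needed.
Extract every quantifier outward, since the variables are now distinct and don't occur free across branches:
  forall z. exists y. exists w. forall p. (~K(y) & ~K(z) & ~K(p) & ~K(w))
The prefix is forall z exists y exists w forall p: 2 universal, 2 existential.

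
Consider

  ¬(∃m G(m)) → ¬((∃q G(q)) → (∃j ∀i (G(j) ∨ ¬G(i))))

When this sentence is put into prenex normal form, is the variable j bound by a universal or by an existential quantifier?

Eliminate → and ↔ using ¬ and ∨.
  ¬¬(∃m G(m)) ∨ ¬(¬(∃q G(q)) ∨ (∃j ∀i (G(j) ∨ ¬G(i))))
Move each ¬ inward, flipping quantifiers it crosses:
  (∃m G(m)) ∨ (∃q G(q)) ∧ (∀j ∃i (¬G(j) ∧ G(i)))
Finally move all quantifiers to the prefix:
  ∃m ∃q ∀j ∃i (G(m) ∨ G(q) ∧ ¬G(j) ∧ G(i))
The quantifier ∃j sits under an odd number of negations (counting the antecedent side of each →), so it flips to ∀j.

universal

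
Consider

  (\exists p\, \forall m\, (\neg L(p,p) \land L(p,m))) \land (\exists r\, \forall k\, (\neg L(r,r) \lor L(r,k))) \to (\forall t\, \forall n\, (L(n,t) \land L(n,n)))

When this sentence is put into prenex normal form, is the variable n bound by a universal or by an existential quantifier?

Rewrite implications/biconditionals: A → B as ¬A ∨ B.
  \neg ((\exists p\, \forall m\, (\neg L(p,p) \land L(p,m))) \land (\exists r\, \forall k\, (\neg L(r,r) \lor L(r,k)))) \lor (\forall t\, \forall n\, (L(n,t) \land L(n,n)))
Push ¬ through the quantifiers and connectives to reach negation normal form:
  (\forall p\, \exists m\, (L(p,p) \lor \neg L(p,m))) \lor (\forall r\, \exists k\, (L(r,r) \land \neg L(r,k))) \lor (\forall t\, \forall n\, (L(n,t) \land L(n,n)))
All bound variables are already distinct, so no renaming is needed.
Finally move all quantifiers to the prefix:
  \forall p\, \exists m\, \forall r\, \exists k\, \forall t\, \forall n\, (L(p,p) \lor \neg L(p,m) \lor L(r,r) \land \neg L(r,k) \lor L(n,t) \land L(n,n))
The quantifier \forall n sits under an even number of negations (counting the antecedent side of each →), so it remains universal.

universal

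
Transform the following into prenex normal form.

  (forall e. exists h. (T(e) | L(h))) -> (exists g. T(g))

exists e. forall h. exists g. (~T(e) & ~L(h) | T(g))

Eliminate → and ↔ using ¬ and ∨.
  ~(forall e. exists h. (T(e) | L(h))) | (exists g. T(g))
Move each ¬ inward, flipping quantifiers it crosses:
  (exists e. forall h. (~T(e) & ~L(h))) | (exists g. T(g))
All bound variables are already distinct, so no renaming is needed.
Finally move all quantifiers to the prefix:
  exists e. forall h. exists g. (~T(e) & ~L(h) | T(g))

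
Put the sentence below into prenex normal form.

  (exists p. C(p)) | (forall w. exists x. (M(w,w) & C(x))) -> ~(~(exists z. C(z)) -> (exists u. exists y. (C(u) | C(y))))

Eliminate → and ↔ using ¬ and ∨.
  ~((exists p. C(p)) | (forall w. exists x. (M(w,w) & C(x)))) | ~(~~(exists z. C(z)) | (exists u. exists y. (C(u) | C(y))))
Drive negations inward (¬∀x A ≡ ∃x ¬A, ¬∃x A ≡ ∀x ¬A, De Morgan for ∧/∨):
  (forall p. ~C(p)) & (exists w. forall x. (~M(w,w) | ~C(x))) | (forall z. ~C(z)) & (forall u. forall y. (~C(u) & ~C(y)))
Extract every quantifier outward, since the variables are now distinct and don't occur free across branches:
  forall p. exists w. forall x. forall z. forall u. forall y. (~C(p) & (~M(w,w) | ~C(x)) | ~C(z) & ~C(u) & ~C(y))

forall p. exists w. forall x. forall z. forall u. forall y. (~C(p) & (~M(w,w) | ~C(x)) | ~C(z) & ~C(u) & ~C(y))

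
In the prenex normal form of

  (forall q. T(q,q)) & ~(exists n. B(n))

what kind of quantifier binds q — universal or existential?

universal

Drive negations inward (¬∀x A ≡ ∃x ¬A, ¬∃x A ≡ ∀x ¬A, De Morgan for ∧/∨):
  (forall q. T(q,q)) & (forall n. ~B(n))
All bound variables are already distinct, so no renaming is needed.
Pull the quantifiers to the front (each side's bound variable is not free in the other side):
  forall q. forall n. (T(q,q) & ~B(n))
The quantifier forall q sits under an even number of negations, so it remains universal.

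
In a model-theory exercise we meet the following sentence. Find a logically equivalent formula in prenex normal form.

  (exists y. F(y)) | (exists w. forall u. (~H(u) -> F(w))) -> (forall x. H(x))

forall y. forall w. exists u. forall x. (~F(y) & ~H(u) & ~F(w) | H(x))

First replace A → B with ¬A ∨ B.
  ~((exists y. F(y)) | (exists w. forall u. (~~H(u) | F(w)))) | (forall x. H(x))
Push ¬ through the quantifiers and connectives to reach negation normal form:
  (forall y. ~F(y)) & (forall w. exists u. (~H(u) & ~F(w))) | (forall x. H(x))
All bound variables are already distinct, so no renaming is needed.
Finally move all quantifiers to the prefix:
  forall y. forall w. exists u. forall x. (~F(y) & ~H(u) & ~F(w) | H(x))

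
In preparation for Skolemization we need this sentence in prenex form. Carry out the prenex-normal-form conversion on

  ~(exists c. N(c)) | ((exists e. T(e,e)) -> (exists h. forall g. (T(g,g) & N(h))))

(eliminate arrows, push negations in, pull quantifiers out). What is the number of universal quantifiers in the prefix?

First replace A → B with ¬A ∨ B.
  ~(exists c. N(c)) | ~(exists e. T(e,e)) | (exists h. forall g. (T(g,g) & N(h)))
Drive negations inward (¬∀x A ≡ ∃x ¬A, ¬∃x A ≡ ∀x ¬A, De Morgan for ∧/∨):
  (forall c. ~N(c)) | (forall e. ~T(e,e)) | (exists h. forall g. (T(g,g) & N(h)))
Pull the quantifiers to the front (each side's bound variable is not free in the other side):
  forall c. forall e. exists h. forall g. (~N(c) | ~T(e,e) | T(g,g) & N(h))
The prefix is forall c forall e exists h forall g: 3 universal, 1 existential.

3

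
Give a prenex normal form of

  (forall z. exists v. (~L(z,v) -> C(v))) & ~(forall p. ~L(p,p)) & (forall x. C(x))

First replace A → B with ¬A ∨ B.
  (forall z. exists v. (~~L(z,v) | C(v))) & ~(forall p. ~L(p,p)) & (forall x. C(x))
Push ¬ through the quantifiers and connectives to reach negation normal form:
  (forall z. exists v. (L(z,v) | C(v))) & (exists p. L(p,p)) & (forall x. C(x))
All bound variables are already distinct, so no renaming is needed.
Pull the quantifiers to the front (each side's bound variable is not free in the other side):
  forall z. exists v. exists p. forall x. ((L(z,v) | C(v)) & L(p,p) & C(x))

forall z. exists v. exists p. forall x. ((L(z,v) | C(v)) & L(p,p) & C(x))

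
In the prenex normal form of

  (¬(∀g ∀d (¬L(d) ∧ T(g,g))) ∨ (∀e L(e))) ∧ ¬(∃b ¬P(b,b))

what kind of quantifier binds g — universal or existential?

existential

Push ¬ through the quantifiers and connectives to reach negation normal form:
  ((∃g ∃d (L(d) ∨ ¬T(g,g))) ∨ (∀e L(e))) ∧ (∀b P(b,b))
Pull the quantifiers to the front (each side's bound variable is not free in the other side):
  ∃g ∃d ∀e ∀b ((L(d) ∨ ¬T(g,g) ∨ L(e)) ∧ P(b,b))
The quantifier ∀g sits under an odd number of negations, so it flips to ∃g.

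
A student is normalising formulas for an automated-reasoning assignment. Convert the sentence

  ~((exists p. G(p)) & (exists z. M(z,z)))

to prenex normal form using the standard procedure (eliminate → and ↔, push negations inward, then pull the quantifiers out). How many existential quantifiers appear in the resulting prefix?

0

Drive negations inward (¬∀x A ≡ ∃x ¬A, ¬∃x A ≡ ∀x ¬A, De Morgan for ∧/∨):
  (forall p. ~G(p)) | (forall z. ~M(z,z))
Extract every quantifier outward, since the variables are now distinct and don't occur free across branches:
  forall p. forall z. (~G(p) | ~M(z,z))
The prefix is forall p forall z: 2 universal, 0 existential.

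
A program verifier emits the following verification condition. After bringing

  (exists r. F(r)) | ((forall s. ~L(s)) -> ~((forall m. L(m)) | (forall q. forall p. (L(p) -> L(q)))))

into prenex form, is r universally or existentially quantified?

existential

Eliminate → and ↔ using ¬ and ∨.
  (exists r. F(r)) | ~(forall s. ~L(s)) | ~((forall m. L(m)) | (forall q. forall p. (~L(p) | L(q))))
Drive negations inward (¬∀x A ≡ ∃x ¬A, ¬∃x A ≡ ∀x ¬A, De Morgan for ∧/∨):
  (exists r. F(r)) | (exists s. L(s)) | (exists m. ~L(m)) & (exists q. exists p. (L(p) & ~L(q)))
Pull the quantifiers to the front (each side's bound variable is not free in the other side):
  exists r. exists s. exists m. exists q. exists p. (F(r) | L(s) | ~L(m) & L(p) & ~L(q))
The quantifier exists r sits under an even number of negations (counting the antecedent side of each →), so it remains existential.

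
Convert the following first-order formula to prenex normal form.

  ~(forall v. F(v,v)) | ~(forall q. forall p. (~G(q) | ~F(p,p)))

exists v. exists q. exists p. (~F(v,v) | G(q) & F(p,p))

Move each ¬ inward, flipping quantifiers it crosses:
  (exists v. ~F(v,v)) | (exists q. exists p. (G(q) & F(p,p)))
All bound variables are already distinct, so no renaming is needed.
Extract every quantifier outward, since the variables are now distinct and don't occur free across branches:
  exists v. exists q. exists p. (~F(v,v) | G(q) & F(p,p))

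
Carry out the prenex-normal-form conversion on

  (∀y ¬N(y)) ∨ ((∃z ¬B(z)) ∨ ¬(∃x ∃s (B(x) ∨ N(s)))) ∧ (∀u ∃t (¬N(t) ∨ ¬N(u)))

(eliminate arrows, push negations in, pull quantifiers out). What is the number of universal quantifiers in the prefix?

Move each ¬ inward, flipping quantifiers it crosses:
  (∀y ¬N(y)) ∨ ((∃z ¬B(z)) ∨ (∀x ∀s (¬B(x) ∧ ¬N(s)))) ∧ (∀u ∃t (¬N(t) ∨ ¬N(u)))
All bound variables are already distinct, so no renaming is needed.
Finally move all quantifiers to the prefix:
  ∀y ∃z ∀x ∀s ∀u ∃t (¬N(y) ∨ (¬B(z) ∨ ¬B(x) ∧ ¬N(s)) ∧ (¬N(t) ∨ ¬N(u)))
The prefix is ∀y ∃z ∀x ∀s ∀u ∃t: 4 universal, 2 existential.

4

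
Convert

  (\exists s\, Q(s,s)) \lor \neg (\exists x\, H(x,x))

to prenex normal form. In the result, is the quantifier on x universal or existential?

universal

Move each ¬ inward, flipping quantifiers it crosses:
  (\exists s\, Q(s,s)) \lor (\forall x\, \neg H(x,x))
Finally move all quantifiers to the prefix:
  \exists s\, \forall x\, (Q(s,s) \lor \neg H(x,x))
The quantifier \exists x sits under an odd number of negations, so it flips to \forall x.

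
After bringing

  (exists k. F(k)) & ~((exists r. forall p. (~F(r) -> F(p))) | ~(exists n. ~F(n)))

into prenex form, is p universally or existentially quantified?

existential

First replace A → B with ¬A ∨ B.
  (exists k. F(k)) & ~((exists r. forall p. (~~F(r) | F(p))) | ~(exists n. ~F(n)))
Push ¬ through the quantifiers and connectives to reach negation normal form:
  (exists k. F(k)) & (forall r. exists p. (~F(r) & ~F(p))) & (exists n. ~F(n))
All bound variables are already distinct, so no renaming is needed.
Extract every quantifier outward, since the variables are now distinct and don't occur free across branches:
  exists k. forall r. exists p. exists n. (F(k) & ~F(r) & ~F(p) & ~F(n))
The quantifier forall p sits under an odd number of negations (counting the antecedent side of each →), so it flips to exists p.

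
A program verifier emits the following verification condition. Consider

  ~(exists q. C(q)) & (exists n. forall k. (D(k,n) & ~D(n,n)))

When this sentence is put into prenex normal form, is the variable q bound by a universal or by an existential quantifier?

universal

Drive negations inward (¬∀x A ≡ ∃x ¬A, ¬∃x A ≡ ∀x ¬A, De Morgan for ∧/∨):
  (forall q. ~C(q)) & (exists n. forall k. (D(k,n) & ~D(n,n)))
Extract every quantifier outward, since the variables are now distinct and don't occur free across branches:
  forall q. exists n. forall k. (~C(q) & D(k,n) & ~D(n,n))
The quantifier exists q sits under an odd number of negations, so it flips to forall q.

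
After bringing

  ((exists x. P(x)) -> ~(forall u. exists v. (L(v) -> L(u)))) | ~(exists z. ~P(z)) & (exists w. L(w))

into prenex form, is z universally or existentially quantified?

First replace A → B with ¬A ∨ B.
  ~(exists x. P(x)) | ~(forall u. exists v. (~L(v) | L(u))) | ~(exists z. ~P(z)) & (exists w. L(w))
Move each ¬ inward, flipping quantifiers it crosses:
  (forall x. ~P(x)) | (exists u. forall v. (L(v) & ~L(u))) | (forall z. P(z)) & (exists w. L(w))
All bound variables are already distinct, so no renaming is needed.
Finally move all quantifiers to the prefix:
  forall x. exists u. forall v. forall z. exists w. (~P(x) | L(v) & ~L(u) | P(z) & L(w))
The quantifier exists z sits under an odd number of negations (counting the antecedent side of each →), so it flips to forall z.

universal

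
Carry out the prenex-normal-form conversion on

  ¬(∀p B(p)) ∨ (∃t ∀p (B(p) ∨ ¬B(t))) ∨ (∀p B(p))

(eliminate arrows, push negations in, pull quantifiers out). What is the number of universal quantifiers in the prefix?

2

Move each ¬ inward, flipping quantifiers it crosses:
  (∃p ¬B(p)) ∨ (∃t ∀p (B(p) ∨ ¬B(t))) ∨ (∀p B(p))
Standardize variables apart so no two quantifiers bind the same name: p↦u, p↦v1.
  (∃p ¬B(p)) ∨ (∃t ∀u (B(u) ∨ ¬B(t))) ∨ (∀v1 B(v1))
Extract every quantifier outward, since the variables are now distinct and don't occur free across branches:
  ∃p ∃t ∀u ∀v1 (¬B(p) ∨ B(u) ∨ ¬B(t) ∨ B(v1))
The prefix is ∃p ∃t ∀u ∀v1: 2 universal, 2 existential.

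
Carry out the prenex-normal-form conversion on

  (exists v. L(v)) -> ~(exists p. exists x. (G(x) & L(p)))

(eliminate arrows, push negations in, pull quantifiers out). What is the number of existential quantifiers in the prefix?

0

Eliminate → and ↔ using ¬ and ∨.
  ~(exists v. L(v)) | ~(exists p. exists x. (G(x) & L(p)))
Push ¬ through the quantifiers and connectives to reach negation normal form:
  (forall v. ~L(v)) | (forall p. forall x. (~G(x) | ~L(p)))
All bound variables are already distinct, so no renaming is needed.
Pull the quantifiers to the front (each side's bound variable is not free in the other side):
  forall v. forall p. forall x. (~L(v) | ~G(x) | ~L(p))
The prefix is forall v forall p forall x: 3 universal, 0 existential.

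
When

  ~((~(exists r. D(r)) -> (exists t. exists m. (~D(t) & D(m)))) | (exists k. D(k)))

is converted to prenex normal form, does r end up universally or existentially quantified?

universal

Rewrite implications/biconditionals: A → B as ¬A ∨ B.
  ~(~~(exists r. D(r)) | (exists t. exists m. (~D(t) & D(m))) | (exists k. D(k)))
Move each ¬ inward, flipping quantifiers it crosses:
  (forall r. ~D(r)) & (forall t. forall m. (D(t) | ~D(m))) & (forall k. ~D(k))
Extract every quantifier outward, since the variables are now distinct and don't occur free across branches:
  forall r. forall t. forall m. forall k. (~D(r) & (D(t) | ~D(m)) & ~D(k))
The quantifier exists r sits under an odd number of negations (counting the antecedent side of each →), so it flips to forall r.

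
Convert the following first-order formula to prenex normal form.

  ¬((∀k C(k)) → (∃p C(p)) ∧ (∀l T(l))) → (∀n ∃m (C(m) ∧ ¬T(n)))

∃k ∃p ∀l ∀n ∃m (¬C(k) ∨ C(p) ∧ T(l) ∨ C(m) ∧ ¬T(n))

Eliminate → and ↔ using ¬ and ∨.
  ¬¬(¬(∀k C(k)) ∨ (∃p C(p)) ∧ (∀l T(l))) ∨ (∀n ∃m (C(m) ∧ ¬T(n)))
Move each ¬ inward, flipping quantifiers it crosses:
  (∃k ¬C(k)) ∨ (∃p C(p)) ∧ (∀l T(l)) ∨ (∀n ∃m (C(m) ∧ ¬T(n)))
All bound variables are already distinct, so no renaming is needed.
Pull the quantifiers to the front (each side's bound variable is not free in the other side):
  ∃k ∃p ∀l ∀n ∃m (¬C(k) ∨ C(p) ∧ T(l) ∨ C(m) ∧ ¬T(n))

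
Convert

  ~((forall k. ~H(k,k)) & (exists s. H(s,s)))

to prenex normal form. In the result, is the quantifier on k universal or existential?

Push ¬ through the quantifiers and connectives to reach negation normal form:
  (exists k. H(k,k)) | (forall s. ~H(s,s))
Extract every quantifier outward, since the variables are now distinct and don't occur free across branches:
  exists k. forall s. (H(k,k) | ~H(s,s))
The quantifier forall k sits under an odd number of negations, so it flips to exists k.

existential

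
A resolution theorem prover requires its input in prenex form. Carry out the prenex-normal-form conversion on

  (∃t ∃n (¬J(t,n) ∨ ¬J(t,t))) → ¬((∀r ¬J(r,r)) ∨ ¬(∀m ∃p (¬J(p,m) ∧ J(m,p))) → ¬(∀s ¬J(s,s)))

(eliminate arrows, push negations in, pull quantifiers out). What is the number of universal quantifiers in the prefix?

Rewrite implications/biconditionals: A → B as ¬A ∨ B.
  ¬(∃t ∃n (¬J(t,n) ∨ ¬J(t,t))) ∨ ¬(¬((∀r ¬J(r,r)) ∨ ¬(∀m ∃p (¬J(p,m) ∧ J(m,p)))) ∨ ¬(∀s ¬J(s,s)))
Push ¬ through the quantifiers and connectives to reach negation normal form:
  (∀t ∀n (J(t,n) ∧ J(t,t))) ∨ ((∀r ¬J(r,r)) ∨ (∃m ∀p (J(p,m) ∨ ¬J(m,p)))) ∧ (∀s ¬J(s,s))
All bound variables are already distinct, so no renaming is needed.
Pull the quantifiers to the front (each side's bound variable is not free in the other side):
  ∀t ∀n ∀r ∃m ∀p ∀s (J(t,n) ∧ J(t,t) ∨ (¬J(r,r) ∨ J(p,m) ∨ ¬J(m,p)) ∧ ¬J(s,s))
The prefix is ∀t ∀n ∀r ∃m ∀p ∀s: 5 universal, 1 existential.

5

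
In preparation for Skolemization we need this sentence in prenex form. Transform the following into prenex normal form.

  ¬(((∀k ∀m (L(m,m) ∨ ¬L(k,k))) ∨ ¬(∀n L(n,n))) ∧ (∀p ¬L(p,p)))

∃k ∃m ∀n ∃p (¬L(m,m) ∧ L(k,k) ∧ L(n,n) ∨ L(p,p))

Push ¬ through the quantifiers and connectives to reach negation normal form:
  (∃k ∃m (¬L(m,m) ∧ L(k,k))) ∧ (∀n L(n,n)) ∨ (∃p L(p,p))
Pull the quantifiers to the front (each side's bound variable is not free in the other side):
  ∃k ∃m ∀n ∃p (¬L(m,m) ∧ L(k,k) ∧ L(n,n) ∨ L(p,p))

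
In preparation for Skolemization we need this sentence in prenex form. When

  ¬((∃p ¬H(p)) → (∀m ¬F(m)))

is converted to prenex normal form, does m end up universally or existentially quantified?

Eliminate → and ↔ using ¬ and ∨.
  ¬(¬(∃p ¬H(p)) ∨ (∀m ¬F(m)))
Drive negations inward (¬∀x A ≡ ∃x ¬A, ¬∃x A ≡ ∀x ¬A, De Morgan for ∧/∨):
  (∃p ¬H(p)) ∧ (∃m F(m))
All bound variables are already distinct, so no renaming is needed.
Extract every quantifier outward, since the variables are now distinct and don't occur free across branches:
  ∃p ∃m (¬H(p) ∧ F(m))
The quantifier ∀m sits under an odd number of negations (counting the antecedent side of each →), so it flips to ∃m.

existential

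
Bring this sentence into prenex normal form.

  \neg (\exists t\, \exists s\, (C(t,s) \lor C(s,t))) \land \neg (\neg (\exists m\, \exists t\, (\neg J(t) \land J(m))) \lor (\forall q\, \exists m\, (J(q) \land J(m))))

\forall t\, \forall s\, \exists m\, \exists w\, \exists q\, \forall v\, (\neg C(t,s) \land \neg C(s,t) \land \neg J(w) \land J(m) \land (\neg J(q) \lor \neg J(v)))

Push ¬ through the quantifiers and connectives to reach negation normal form:
  (\forall t\, \forall s\, (\neg C(t,s) \land \neg C(s,t))) \land (\exists m\, \exists t\, (\neg J(t) \land J(m))) \land (\exists q\, \forall m\, (\neg J(q) \lor \neg J(m)))
Give each quantifier a distinct variable: t↦w, m↦v.
  (\forall t\, \forall s\, (\neg C(t,s) \land \neg C(s,t))) \land (\exists m\, \exists w\, (\neg J(w) \land J(m))) \land (\exists q\, \forall v\, (\neg J(q) \lor \neg J(v)))
Extract every quantifier outward, since the variables are now distinct and don't occur free across branches:
  \forall t\, \forall s\, \exists m\, \exists w\, \exists q\, \forall v\, (\neg C(t,s) \land \neg C(s,t) \land \neg J(w) \land J(m) \land (\neg J(q) \lor \neg J(v)))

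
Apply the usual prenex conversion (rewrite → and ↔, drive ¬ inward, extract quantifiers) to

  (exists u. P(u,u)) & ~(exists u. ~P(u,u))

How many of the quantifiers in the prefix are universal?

Drive negations inward (¬∀x A ≡ ∃x ¬A, ¬∃x A ≡ ∀x ¬A, De Morgan for ∧/∨):
  (exists u. P(u,u)) & (forall u. P(u,u))
Give each quantifier a distinct variable: u↦y1.
  (exists u. P(u,u)) & (forall y1. P(y1,y1))
Pull the quantifiers to the front (each side's bound variable is not free in the other side):
  exists u. forall y1. (P(u,u) & P(y1,y1))
The prefix is exists u forall y1: 1 universal, 1 existential.

1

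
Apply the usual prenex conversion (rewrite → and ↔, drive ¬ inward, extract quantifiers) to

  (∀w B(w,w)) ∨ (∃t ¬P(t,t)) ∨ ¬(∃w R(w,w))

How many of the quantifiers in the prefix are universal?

Push ¬ through the quantifiers and connectives to reach negation normal form:
  (∀w B(w,w)) ∨ (∃t ¬P(t,t)) ∨ (∀w ¬R(w,w))
Rename bound variables to avoid capture: w↦c.
  (∀w B(w,w)) ∨ (∃t ¬P(t,t)) ∨ (∀c ¬R(c,c))
Finally move all quantifiers to the prefix:
  ∀w ∃t ∀c (B(w,w) ∨ ¬P(t,t) ∨ ¬R(c,c))
The prefix is ∀w ∃t ∀c: 2 universal, 1 existential.

2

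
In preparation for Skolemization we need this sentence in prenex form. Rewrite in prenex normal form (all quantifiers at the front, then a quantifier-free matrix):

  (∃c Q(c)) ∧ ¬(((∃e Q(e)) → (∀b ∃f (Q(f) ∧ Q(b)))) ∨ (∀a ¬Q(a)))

∃c ∃e ∃b ∀f ∃a (Q(c) ∧ Q(e) ∧ (¬Q(f) ∨ ¬Q(b)) ∧ Q(a))

First replace A → B with ¬A ∨ B.
  (∃c Q(c)) ∧ ¬(¬(∃e Q(e)) ∨ (∀b ∃f (Q(f) ∧ Q(b))) ∨ (∀a ¬Q(a)))
Move each ¬ inward, flipping quantifiers it crosses:
  (∃c Q(c)) ∧ (∃e Q(e)) ∧ (∃b ∀f (¬Q(f) ∨ ¬Q(b))) ∧ (∃a Q(a))
Extract every quantifier outward, since the variables are now distinct and don't occur free across branches:
  ∃c ∃e ∃b ∀f ∃a (Q(c) ∧ Q(e) ∧ (¬Q(f) ∨ ¬Q(b)) ∧ Q(a))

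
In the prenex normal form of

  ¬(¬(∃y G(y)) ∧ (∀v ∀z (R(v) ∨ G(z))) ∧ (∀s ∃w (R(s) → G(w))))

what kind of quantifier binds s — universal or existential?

existential

Eliminate → and ↔ using ¬ and ∨.
  ¬(¬(∃y G(y)) ∧ (∀v ∀z (R(v) ∨ G(z))) ∧ (∀s ∃w (¬R(s) ∨ G(w))))
Move each ¬ inward, flipping quantifiers it crosses:
  (∃y G(y)) ∨ (∃v ∃z (¬R(v) ∧ ¬G(z))) ∨ (∃s ∀w (R(s) ∧ ¬G(w)))
All bound variables are already distinct, so no renaming is needed.
Finally move all quantifiers to the prefix:
  ∃y ∃v ∃z ∃s ∀w (G(y) ∨ ¬R(v) ∧ ¬G(z) ∨ R(s) ∧ ¬G(w))
The quantifier ∀s sits under an odd number of negations (counting the antecedent side of each →), so it flips to ∃s.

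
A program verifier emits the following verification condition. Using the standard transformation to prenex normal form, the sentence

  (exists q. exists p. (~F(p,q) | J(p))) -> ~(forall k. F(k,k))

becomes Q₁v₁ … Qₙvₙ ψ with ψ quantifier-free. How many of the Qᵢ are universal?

2

Eliminate → and ↔ using ¬ and ∨.
  ~(exists q. exists p. (~F(p,q) | J(p))) | ~(forall k. F(k,k))
Move each ¬ inward, flipping quantifiers it crosses:
  (forall q. forall p. (F(p,q) & ~J(p))) | (exists k. ~F(k,k))
All bound variables are already distinct, so no renaming is needed.
Finally move all quantifiers to the prefix:
  forall q. forall p. exists k. (F(p,q) & ~J(p) | ~F(k,k))
The prefix is forall q forall p exists k: 2 universal, 1 existential.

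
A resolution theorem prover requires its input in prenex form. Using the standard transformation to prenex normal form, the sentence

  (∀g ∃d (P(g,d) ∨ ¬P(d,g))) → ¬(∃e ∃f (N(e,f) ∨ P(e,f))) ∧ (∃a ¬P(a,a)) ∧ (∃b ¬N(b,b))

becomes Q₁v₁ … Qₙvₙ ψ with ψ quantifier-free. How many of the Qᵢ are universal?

First replace A → B with ¬A ∨ B.
  ¬(∀g ∃d (P(g,d) ∨ ¬P(d,g))) ∨ ¬(∃e ∃f (N(e,f) ∨ P(e,f))) ∧ (∃a ¬P(a,a)) ∧ (∃b ¬N(b,b))
Push ¬ through the quantifiers and connectives to reach negation normal form:
  (∃g ∀d (¬P(g,d) ∧ P(d,g))) ∨ (∀e ∀f (¬N(e,f) ∧ ¬P(e,f))) ∧ (∃a ¬P(a,a)) ∧ (∃b ¬N(b,b))
All bound variables are already distinct, so no renaming is needed.
Pull the quantifiers to the front (each side's bound variable is not free in the other side):
  ∃g ∀d ∀e ∀f ∃a ∃b (¬P(g,d) ∧ P(d,g) ∨ ¬N(e,f) ∧ ¬P(e,f) ∧ ¬P(a,a) ∧ ¬N(b,b))
The prefix is ∃g ∀d ∀e ∀f ∃a ∃b: 3 universal, 3 existential.

3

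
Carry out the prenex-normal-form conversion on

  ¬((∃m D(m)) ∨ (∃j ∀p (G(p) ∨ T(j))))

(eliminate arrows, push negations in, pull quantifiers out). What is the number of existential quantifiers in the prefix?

Push ¬ through the quantifiers and connectives to reach negation normal form:
  (∀m ¬D(m)) ∧ (∀j ∃p (¬G(p) ∧ ¬T(j)))
All bound variables are already distinct, so no renaming is needed.
Finally move all quantifiers to the prefix:
  ∀m ∀j ∃p (¬D(m) ∧ ¬G(p) ∧ ¬T(j))
The prefix is ∀m ∀j ∃p: 2 universal, 1 existential.

1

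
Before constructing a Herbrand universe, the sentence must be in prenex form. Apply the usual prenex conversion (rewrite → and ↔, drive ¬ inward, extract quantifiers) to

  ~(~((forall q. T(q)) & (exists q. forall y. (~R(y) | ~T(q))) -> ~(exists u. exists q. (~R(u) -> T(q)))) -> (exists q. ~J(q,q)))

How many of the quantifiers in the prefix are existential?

First replace A → B with ¬A ∨ B.
  ~(~~(~((forall q. T(q)) & (exists q. forall y. (~R(y) | ~T(q)))) | ~(exists u. exists q. (~~R(u) | T(q)))) | (exists q. ~J(q,q)))
Push ¬ through the quantifiers and connectives to reach negation normal form:
  (forall q. T(q)) & (exists q. forall y. (~R(y) | ~T(q))) & (exists u. exists q. (R(u) | T(q))) & (forall q. J(q,q))
Standardize variables apart so no two quantifiers bind the same name: q↦p, q↦v, q↦r.
  (forall q. T(q)) & (exists p. forall y. (~R(y) | ~T(p))) & (exists u. exists v. (R(u) | T(v))) & (forall r. J(r,r))
Finally move all quantifiers to the prefix:
  forall q. exists p. forall y. exists u. exists v. forall r. (T(q) & (~R(y) | ~T(p)) & (R(u) | T(v)) & J(r,r))
The prefix is forall q exists p forall y exists u exists v forall r: 3 universal, 3 existential.

3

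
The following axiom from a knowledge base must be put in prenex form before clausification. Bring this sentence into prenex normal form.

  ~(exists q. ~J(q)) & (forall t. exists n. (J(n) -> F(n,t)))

forall q. forall t. exists n. (J(q) & (~J(n) | F(n,t)))

First replace A → B with ¬A ∨ B.
  ~(exists q. ~J(q)) & (forall t. exists n. (~J(n) | F(n,t)))
Move each ¬ inward, flipping quantifiers it crosses:
  (forall q. J(q)) & (forall t. exists n. (~J(n) | F(n,t)))
All bound variables are already distinct, so no renaming is needed.
Extract every quantifier outward, since the variables are now distinct and don't occur free across branches:
  forall q. forall t. exists n. (J(q) & (~J(n) | F(n,t)))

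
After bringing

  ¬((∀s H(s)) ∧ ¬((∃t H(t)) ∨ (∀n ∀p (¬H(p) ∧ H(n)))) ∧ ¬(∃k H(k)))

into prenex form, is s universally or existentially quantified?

existential

Drive negations inward (¬∀x A ≡ ∃x ¬A, ¬∃x A ≡ ∀x ¬A, De Morgan for ∧/∨):
  (∃s ¬H(s)) ∨ (∃t H(t)) ∨ (∀n ∀p (¬H(p) ∧ H(n))) ∨ (∃k H(k))
Finally move all quantifiers to the prefix:
  ∃s ∃t ∀n ∀p ∃k (¬H(s) ∨ H(t) ∨ ¬H(p) ∧ H(n) ∨ H(k))
The quantifier ∀s sits under an odd number of negations, so it flips to ∃s.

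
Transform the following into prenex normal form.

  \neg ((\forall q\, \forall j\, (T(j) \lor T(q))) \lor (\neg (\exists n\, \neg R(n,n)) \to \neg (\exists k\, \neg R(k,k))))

\exists q\, \exists j\, \forall n\, \exists k\, (\neg T(j) \land \neg T(q) \land R(n,n) \land \neg R(k,k))

Eliminate → and ↔ using ¬ and ∨.
  \neg ((\forall q\, \forall j\, (T(j) \lor T(q))) \lor \neg \neg (\exists n\, \neg R(n,n)) \lor \neg (\exists k\, \neg R(k,k)))
Drive negations inward (¬∀x A ≡ ∃x ¬A, ¬∃x A ≡ ∀x ¬A, De Morgan for ∧/∨):
  (\exists q\, \exists j\, (\neg T(j) \land \neg T(q))) \land (\forall n\, R(n,n)) \land (\exists k\, \neg R(k,k))
All bound variables are already distinct, so no renaming is needed.
Extract every quantifier outward, since the variables are now distinct and don't occur free across branches:
  \exists q\, \exists j\, \forall n\, \exists k\, (\neg T(j) \land \neg T(q) \land R(n,n) \land \neg R(k,k))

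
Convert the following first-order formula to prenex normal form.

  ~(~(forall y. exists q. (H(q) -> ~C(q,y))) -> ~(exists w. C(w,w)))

Rewrite implications/biconditionals: A → B as ¬A ∨ B.
  ~(~~(forall y. exists q. (~H(q) | ~C(q,y))) | ~(exists w. C(w,w)))
Push ¬ through the quantifiers and connectives to reach negation normal form:
  (exists y. forall q. (H(q) & C(q,y))) & (exists w. C(w,w))
Pull the quantifiers to the front (each side's bound variable is not free in the other side):
  exists y. forall q. exists w. (H(q) & C(q,y) & C(w,w))

exists y. forall q. exists w. (H(q) & C(q,y) & C(w,w))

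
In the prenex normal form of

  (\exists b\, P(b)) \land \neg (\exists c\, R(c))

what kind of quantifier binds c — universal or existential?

universal

Push ¬ through the quantifiers and connectives to reach negation normal form:
  (\exists b\, P(b)) \land (\forall c\, \neg R(c))
All bound variables are already distinct, so no renaming is needed.
Pull the quantifiers to the front (each side's bound variable is not free in the other side):
  \exists b\, \forall c\, (P(b) \land \neg R(c))
The quantifier \exists c sits under an odd number of negations, so it flips to \forall c.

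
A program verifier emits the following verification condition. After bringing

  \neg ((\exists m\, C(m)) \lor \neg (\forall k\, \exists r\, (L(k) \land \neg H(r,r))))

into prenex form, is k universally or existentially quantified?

Move each ¬ inward, flipping quantifiers it crosses:
  (\forall m\, \neg C(m)) \land (\forall k\, \exists r\, (L(k) \land \neg H(r,r)))
Pull the quantifiers to the front (each side's bound variable is not free in the other side):
  \forall m\, \forall k\, \exists r\, (\neg C(m) \land L(k) \land \neg H(r,r))
The quantifier \forall k sits under an even number of negations, so it remains universal.

universal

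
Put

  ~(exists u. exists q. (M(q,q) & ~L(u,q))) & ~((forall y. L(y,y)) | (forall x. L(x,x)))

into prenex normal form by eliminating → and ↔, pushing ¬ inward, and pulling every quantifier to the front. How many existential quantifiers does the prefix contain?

Move each ¬ inward, flipping quantifiers it crosses:
  (forall u. forall q. (~M(q,q) | L(u,q))) & (exists y. ~L(y,y)) & (exists x. ~L(x,x))
All bound variables are already distinct, so no renaming is needed.
Extract every quantifier outward, since the variables are now distinct and don't occur free across branches:
  forall u. forall q. exists y. exists x. ((~M(q,q) | L(u,q)) & ~L(y,y) & ~L(x,x))
The prefix is forall u forall q exists y exists x: 2 universal, 2 existential.

2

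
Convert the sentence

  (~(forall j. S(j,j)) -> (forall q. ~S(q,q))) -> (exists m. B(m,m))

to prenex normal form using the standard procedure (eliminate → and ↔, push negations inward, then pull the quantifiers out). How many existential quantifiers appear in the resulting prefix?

First replace A → B with ¬A ∨ B.
  ~(~~(forall j. S(j,j)) | (forall q. ~S(q,q))) | (exists m. B(m,m))
Push ¬ through the quantifiers and connectives to reach negation normal form:
  (exists j. ~S(j,j)) & (exists q. S(q,q)) | (exists m. B(m,m))
Finally move all quantifiers to the prefix:
  exists j. exists q. exists m. (~S(j,j) & S(q,q) | B(m,m))
The prefix is exists j exists q exists m: 0 universal, 3 existential.

3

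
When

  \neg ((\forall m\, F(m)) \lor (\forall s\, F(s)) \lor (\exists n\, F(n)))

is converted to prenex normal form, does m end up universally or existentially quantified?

Drive negations inward (¬∀x A ≡ ∃x ¬A, ¬∃x A ≡ ∀x ¬A, De Morgan for ∧/∨):
  (\exists m\, \neg F(m)) \land (\exists s\, \neg F(s)) \land (\forall n\, \neg F(n))
All bound variables are already distinct, so no renaming is needed.
Finally move all quantifiers to the prefix:
  \exists m\, \exists s\, \forall n\, (\neg F(m) \land \neg F(s) \land \neg F(n))
The quantifier \forall m sits under an odd number of negations, so it flips to \exists m.

existential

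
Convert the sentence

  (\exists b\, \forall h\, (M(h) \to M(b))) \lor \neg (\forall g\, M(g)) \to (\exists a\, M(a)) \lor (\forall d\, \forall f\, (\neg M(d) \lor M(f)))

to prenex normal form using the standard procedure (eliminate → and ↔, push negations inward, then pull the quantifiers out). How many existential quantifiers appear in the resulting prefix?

2

Rewrite implications/biconditionals: A → B as ¬A ∨ B.
  \neg ((\exists b\, \forall h\, (\neg M(h) \lor M(b))) \lor \neg (\forall g\, M(g))) \lor (\exists a\, M(a)) \lor (\forall d\, \forall f\, (\neg M(d) \lor M(f)))
Drive negations inward (¬∀x A ≡ ∃x ¬A, ¬∃x A ≡ ∀x ¬A, De Morgan for ∧/∨):
  (\forall b\, \exists h\, (M(h) \land \neg M(b))) \land (\forall g\, M(g)) \lor (\exists a\, M(a)) \lor (\forall d\, \forall f\, (\neg M(d) \lor M(f)))
Finally move all quantifiers to the prefix:
  \forall b\, \exists h\, \forall g\, \exists a\, \forall d\, \forall f\, (M(h) \land \neg M(b) \land M(g) \lor M(a) \lor \neg M(d) \lor M(f))
The prefix is \forall b \exists h \forall g \exists a \forall d \forall f: 4 universal, 2 existential.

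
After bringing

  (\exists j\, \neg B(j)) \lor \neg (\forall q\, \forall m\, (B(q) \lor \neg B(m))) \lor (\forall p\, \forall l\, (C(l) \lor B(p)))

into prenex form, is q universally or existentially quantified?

Push ¬ through the quantifiers and connectives to reach negation normal form:
  (\exists j\, \neg B(j)) \lor (\exists q\, \exists m\, (\neg B(q) \land B(m))) \lor (\forall p\, \forall l\, (C(l) \lor B(p)))
All bound variables are already distinct, so no renaming is needed.
Pull the quantifiers to the front (each side's bound variable is not free in the other side):
  \exists j\, \exists q\, \exists m\, \forall p\, \forall l\, (\neg B(j) \lor \neg B(q) \land B(m) \lor C(l) \lor B(p))
The quantifier \forall q sits under an odd number of negations, so it flips to \exists q.

existential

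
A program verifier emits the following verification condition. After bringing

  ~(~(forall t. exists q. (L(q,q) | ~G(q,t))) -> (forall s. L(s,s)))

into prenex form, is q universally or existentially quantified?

universal

Rewrite implications/biconditionals: A → B as ¬A ∨ B.
  ~(~~(forall t. exists q. (L(q,q) | ~G(q,t))) | (forall s. L(s,s)))
Push ¬ through the quantifiers and connectives to reach negation normal form:
  (exists t. forall q. (~L(q,q) & G(q,t))) & (exists s. ~L(s,s))
All bound variables are already distinct, so no renaming is needed.
Extract every quantifier outward, since the variables are now distinct and don't occur free across branches:
  exists t. forall q. exists s. (~L(q,q) & G(q,t) & ~L(s,s))
The quantifier exists q sits under an odd number of negations (counting the antecedent side of each →), so it flips to forall q.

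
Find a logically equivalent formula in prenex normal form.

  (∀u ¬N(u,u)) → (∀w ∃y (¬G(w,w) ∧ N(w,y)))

Eliminate → and ↔ using ¬ and ∨.
  ¬(∀u ¬N(u,u)) ∨ (∀w ∃y (¬G(w,w) ∧ N(w,y)))
Drive negations inward (¬∀x A ≡ ∃x ¬A, ¬∃x A ≡ ∀x ¬A, De Morgan for ∧/∨):
  (∃u N(u,u)) ∨ (∀w ∃y (¬G(w,w) ∧ N(w,y)))
Extract every quantifier outward, since the variables are now distinct and don't occur free across branches:
  ∃u ∀w ∃y (N(u,u) ∨ ¬G(w,w) ∧ N(w,y))

∃u ∀w ∃y (N(u,u) ∨ ¬G(w,w) ∧ N(w,y))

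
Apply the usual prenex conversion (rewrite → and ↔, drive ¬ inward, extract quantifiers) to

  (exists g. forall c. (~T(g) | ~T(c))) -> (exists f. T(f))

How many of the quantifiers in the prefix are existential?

Rewrite implications/biconditionals: A → B as ¬A ∨ B.
  ~(exists g. forall c. (~T(g) | ~T(c))) | (exists f. T(f))
Move each ¬ inward, flipping quantifiers it crosses:
  (forall g. exists c. (T(g) & T(c))) | (exists f. T(f))
All bound variables are already distinct, so no renaming is needed.
Finally move all quantifiers to the prefix:
  forall g. exists c. exists f. (T(g) & T(c) | T(f))
The prefix is forall g exists c exists f: 1 universal, 2 existential.

2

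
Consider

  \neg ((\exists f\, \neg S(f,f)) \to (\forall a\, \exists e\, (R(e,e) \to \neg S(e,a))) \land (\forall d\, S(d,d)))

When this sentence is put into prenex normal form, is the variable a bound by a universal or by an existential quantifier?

existential

Rewrite implications/biconditionals: A → B as ¬A ∨ B.
  \neg (\neg (\exists f\, \neg S(f,f)) \lor (\forall a\, \exists e\, (\neg R(e,e) \lor \neg S(e,a))) \land (\forall d\, S(d,d)))
Move each ¬ inward, flipping quantifiers it crosses:
  (\exists f\, \neg S(f,f)) \land ((\exists a\, \forall e\, (R(e,e) \land S(e,a))) \lor (\exists d\, \neg S(d,d)))
All bound variables are already distinct, so no renaming is needed.
Finally move all quantifiers to the prefix:
  \exists f\, \exists a\, \forall e\, \exists d\, (\neg S(f,f) \land (R(e,e) \land S(e,a) \lor \neg S(d,d)))
The quantifier \forall a sits under an odd number of negations (counting the antecedent side of each →), so it flips to \exists a.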